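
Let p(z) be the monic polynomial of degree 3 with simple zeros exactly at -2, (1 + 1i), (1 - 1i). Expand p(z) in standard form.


The polynomial is p(z) = ∏_{α ∈ S} (z − α), where S = {-2, (1 + 1i), (1 - 1i)}.
Expanding the product yields: p(z) = z^3 -2·z + 4.
Note conjugate pairs combine to real quadratics: (z − (1+1i))(z − (1−1i)) = z² − 2z + 2.
The resulting polynomial has degree 3 and real coefficients as required.

p(z) = z^3 -2·z + 4.


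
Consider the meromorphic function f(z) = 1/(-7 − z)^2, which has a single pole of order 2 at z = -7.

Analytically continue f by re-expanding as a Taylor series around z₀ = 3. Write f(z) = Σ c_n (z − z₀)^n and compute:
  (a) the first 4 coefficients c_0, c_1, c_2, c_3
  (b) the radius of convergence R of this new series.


Let w = z − z₀, so z = z₀ + w.
Then -7 − z = -7 − (z₀ + w) = (-7 − z₀) − w = -10 − w.
f(z) = 1/(-10 − w)^2 = (1/(-10)^2) · (1 − w/(-10))^{−2}.
By the binomial series (1−u)^{−2} = Σ_{n≥0} C(n+1, 1) u^n for |u|<1, with u = w/(-10):
  c_n = C(n+1, 1) / (-10)^(n+2).
  c_0 = 1/(-10)^2 = 1/100.
  c_1 = 2/(-10)^3 = -1/500.
  c_2 = 3/(-10)^4 = 3/10000.
  c_3 = 4/(-10)^5 = -1/25000.
The series is valid for |w/d| < 1, i.e. |z − z₀| < |d|.
Radius of convergence: R = |-7 − z₀| = |-10| = 10 (distance from z₀ to the singularity z = -7).

c_0 = 1/100, c_1 = -1/500, c_2 = 3/10000, c_3 = -1/25000; R = 10.


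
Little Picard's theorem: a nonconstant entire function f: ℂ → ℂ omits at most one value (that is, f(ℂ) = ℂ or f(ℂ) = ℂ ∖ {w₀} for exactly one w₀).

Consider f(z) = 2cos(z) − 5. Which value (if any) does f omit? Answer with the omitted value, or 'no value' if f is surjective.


Little Picard bounds the complement of f(ℂ) to at most one point.
cos is entire and surjective onto ℂ: for every w ∈ ℂ, cos(ζ) = w has a solution ζ ∈ ℂ (e.g., via the complex inverse arccos). With ζ = z this gives z = ζ/(1). Then 2·cos(z) takes every value in 2·ℂ = ℂ, and adding -5 is a bijection of ℂ. So f is surjective and omits no value. (Note: only on the real line is cos bounded by [−1, 1].)

Omitted value: no value.


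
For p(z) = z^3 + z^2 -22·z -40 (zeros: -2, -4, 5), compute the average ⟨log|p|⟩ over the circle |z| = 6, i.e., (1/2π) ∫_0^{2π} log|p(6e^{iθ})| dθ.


Zeros: -4, -2, 5; r = 6.
Inside |z| < r: -4, -2, 5. Outside (|z| ≥ r): ∅.
p(0) = -40, so log|p(0)| = log(40) = 3.6889.
Apply Jensen: I(r) = log|p(0)| + Σ_k log(r/|z_k|), summed over zeros inside |z| < r.
  log(r/|z_k|) for z_k = -2: log(6/2) = 1.0986
  log(r/|z_k|) for z_k = -4: log(6/4) = 0.4055
  log(r/|z_k|) for z_k = 5: log(6/5) = 0.1823
Sum over inside zeros: 1.6864.
I(r) = log|p(0)| + (inside sum) = 3.6889 + 1.6864 = 5.3753.
Closed form (all zeros inside, monic): I(r) = n·log(r) = 3·log(6) = 5.3753. ✓

I(r) ≈ 5.3753.


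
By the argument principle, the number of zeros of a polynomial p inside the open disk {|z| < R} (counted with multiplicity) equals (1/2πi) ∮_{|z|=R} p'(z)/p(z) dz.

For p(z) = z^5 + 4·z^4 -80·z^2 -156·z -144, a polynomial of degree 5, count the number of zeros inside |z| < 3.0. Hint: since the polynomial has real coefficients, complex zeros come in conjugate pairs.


The zeros of p are: (-3 + 3i), (-3 - 3i), 4, (-1 + 1i), (-1 - 1i).
Their magnitudes are: 4.243, 4.243, 4, 1.414, 1.414.
Zeros with |z| < R = 3.0: (-1 + 1i), (-1 - 1i).
Count = 2.
By the argument principle, (1/2πi) ∮_{|z|=R} p'(z)/p(z) dz equals exactly this count.

Number of zeros inside |z| < 3.0: 2.


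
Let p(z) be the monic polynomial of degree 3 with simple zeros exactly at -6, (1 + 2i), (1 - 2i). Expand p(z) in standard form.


The polynomial is p(z) = ∏_{α ∈ S} (z − α), where S = {-6, (1 + 2i), (1 - 2i)}.
Expanding the product yields: p(z) = z^3 + 4·z^2 -7·z + 30.
Note conjugate pairs combine to real quadratics: (z − (1+2i))(z − (1−2i)) = z² − 2z + 5.
The resulting polynomial has degree 3 and real coefficients as required.

p(z) = z^3 + 4·z^2 -7·z + 30.


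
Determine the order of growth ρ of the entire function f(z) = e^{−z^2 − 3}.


|e^{−z^2 − 3}| = e^{Re(-1·z^2) + -3} ≤ e^{1|z|^2 + -3} = e^{1r^2 + -3} on |z| = r, so ρ ≤ 2. Choosing z on |z|=r so that -1·z^2 is real positive (always possible by picking arg z appropriately) gives |f(z)| = e^{1r^2 + -3}, matching the bound. The additive constant -3 does not affect log log M(r) ~ 2·log r. Hence ρ = 2.
Therefore ρ = 2.

Order ρ = 2.


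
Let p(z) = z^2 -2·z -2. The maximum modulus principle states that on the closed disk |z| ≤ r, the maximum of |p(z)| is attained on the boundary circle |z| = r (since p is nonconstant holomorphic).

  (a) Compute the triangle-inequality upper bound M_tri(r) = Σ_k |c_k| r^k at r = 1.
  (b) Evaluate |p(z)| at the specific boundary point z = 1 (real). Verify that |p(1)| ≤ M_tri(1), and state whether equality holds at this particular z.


Coefficients: c_0 = -2, c_1 = -2, c_2 = 1. Radius r = 1.
Part (a). Triangle bound: M_tri(r) = Σ_k |c_k| r^k
  = |-2|·1^0 + |-2|·1^1 + |1|·1^2
  = 2 + 2 + 1 = 5.
This bounds M(r) := max_{|z|=r} |p(z)| from above; equality holds iff all terms c_k z^k can be made to align in phase at a single z on |z|=r.
Part (b). At z = 1 (real, on the circle |z| = r):
  p(1) = (-2)·1^0 + (-2)·1^1 + (1)·1^2 = -3.
  |p(1)| = 3.
Check: |p(1)| = 3 ≤ 5 = M_tri(1). ✓ Equality does not hold at z = 1 (the coefficients have mixed signs, so the terms do not all align in phase there).

M_tri(1) = 5; |p(1)| = 3; equality at z=1: no.


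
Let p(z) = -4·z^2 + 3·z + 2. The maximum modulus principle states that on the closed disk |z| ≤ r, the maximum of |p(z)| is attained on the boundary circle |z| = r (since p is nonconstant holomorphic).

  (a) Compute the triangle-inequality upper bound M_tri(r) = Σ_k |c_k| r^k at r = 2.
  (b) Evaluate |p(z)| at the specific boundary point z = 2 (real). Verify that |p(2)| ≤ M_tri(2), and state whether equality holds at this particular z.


Coefficients: c_0 = 2, c_1 = 3, c_2 = -4. Radius r = 2.
Part (a). Triangle bound: M_tri(r) = Σ_k |c_k| r^k
  = |2|·2^0 + |3|·2^1 + |-4|·2^2
  = 2 + 6 + 16 = 24.
This bounds M(r) := max_{|z|=r} |p(z)| from above; equality holds iff all terms c_k z^k can be made to align in phase at a single z on |z|=r.
Part (b). At z = 2 (real, on the circle |z| = r):
  p(2) = (2)·2^0 + (3)·2^1 + (-4)·2^2 = -8.
  |p(2)| = 8.
Check: |p(2)| = 8 ≤ 24 = M_tri(2). ✓ Equality does not hold at z = 2 (the coefficients have mixed signs, so the terms do not all align in phase there).

M_tri(2) = 24; |p(2)| = 8; equality at z=2: no.


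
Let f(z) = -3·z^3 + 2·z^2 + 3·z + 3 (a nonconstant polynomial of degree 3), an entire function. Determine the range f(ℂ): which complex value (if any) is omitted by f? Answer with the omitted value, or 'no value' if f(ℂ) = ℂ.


Little Picard bounds the complement of f(ℂ) to at most one point.
For every w ∈ ℂ, the equation p(z) − w = 0 is a nonconstant polynomial in z and hence has at least one root by the fundamental theorem of algebra. So p is surjective onto ℂ, omitting no value.

Omitted value: no value.


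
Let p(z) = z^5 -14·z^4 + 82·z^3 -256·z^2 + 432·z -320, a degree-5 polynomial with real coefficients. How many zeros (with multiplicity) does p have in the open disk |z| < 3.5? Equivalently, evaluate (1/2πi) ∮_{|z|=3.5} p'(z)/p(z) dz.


The zeros of p are: 4, (2 + 2i), (2 - 2i), (3 + 1i), (3 - 1i).
Their magnitudes are: 4, 2.828, 2.828, 3.162, 3.162.
Zeros with |z| < R = 3.5: (2 + 2i), (2 - 2i), (3 + 1i), (3 - 1i).
Count = 4.
By the argument principle, (1/2πi) ∮_{|z|=R} p'(z)/p(z) dz equals exactly this count.

Number of zeros inside |z| < 3.5: 4.


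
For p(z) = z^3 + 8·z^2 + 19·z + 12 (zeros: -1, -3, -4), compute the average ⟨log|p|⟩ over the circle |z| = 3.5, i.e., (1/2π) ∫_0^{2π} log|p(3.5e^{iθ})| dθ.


Zeros: -4, -3, -1; r = 3.5.
Inside |z| < r: -3, -1. Outside (|z| ≥ r): -4.
p(0) = 12, so log|p(0)| = log(12) = 2.4849.
Apply Jensen: I(r) = log|p(0)| + Σ_k log(r/|z_k|), summed over zeros inside |z| < r.
  log(r/|z_k|) for z_k = -1: log(3.5/1) = 1.2528
  log(r/|z_k|) for z_k = -3: log(3.5/3) = 0.1542
  Outside zeros (-4) contribute nothing to the Jensen sum.
Sum over inside zeros: 1.4069.
I(r) = log|p(0)| + (inside sum) = 2.4849 + 1.4069 = 3.8918.
Note: since some zeros are outside |z| ≤ r, the simplified n·log(r) form does NOT apply — only the inside zeros contribute.

I(r) ≈ 3.8918.


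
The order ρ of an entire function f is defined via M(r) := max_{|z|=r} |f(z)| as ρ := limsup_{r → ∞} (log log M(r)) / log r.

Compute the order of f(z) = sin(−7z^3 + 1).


Write sin(w) = (e^{iw} ± e^{−iw})/(2 or 2i), so |sin(w)| ≤ e^{|w|}. With w = −7z^3 + 1, |w| ≤ 7r^3 + 1 on |z|=r, giving M(r) ≤ e^{7r^3 + 1} and ρ ≤ 3. For the lower bound, choose z on |z|=r with -7z^3 purely imaginary of modulus 7r^3; then |sin(−7z^3 + 1)| grows like e^{7r^3}/2, so ρ ≥ 3. Hence ρ = 3.
Therefore ρ = 3.

Order ρ = 3.


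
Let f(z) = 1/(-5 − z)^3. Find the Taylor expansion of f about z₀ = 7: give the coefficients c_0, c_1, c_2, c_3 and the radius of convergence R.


Let w = z − z₀, so z = z₀ + w.
Then -5 − z = -5 − (z₀ + w) = (-5 − z₀) − w = -12 − w.
f(z) = 1/(-12 − w)^3 = (1/(-12)^3) · (1 − w/(-12))^{−3}.
By the binomial series (1−u)^{−3} = Σ_{n≥0} C(n+2, 2) u^n for |u|<1, with u = w/(-12):
  c_n = C(n+2, 2) / (-12)^(n+3).
  c_0 = 1/(-12)^3 = -1/1728.
  c_1 = 3/(-12)^4 = 1/6912.
  c_2 = 6/(-12)^5 = -1/41472.
  c_3 = 10/(-12)^6 = 5/1492992.
The series is valid for |w/d| < 1, i.e. |z − z₀| < |d|.
Radius of convergence: R = |-5 − z₀| = |-12| = 12 (distance from z₀ to the singularity z = -5).

c_0 = -1/1728, c_1 = 1/6912, c_2 = -1/41472, c_3 = 5/1492992; R = 12.


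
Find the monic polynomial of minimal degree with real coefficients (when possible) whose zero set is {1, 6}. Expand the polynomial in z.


The polynomial is p(z) = ∏_{α ∈ S} (z − α), where S = {1, 6}.
Expanding the product yields: p(z) = z^2 -7·z + 6.
The resulting polynomial has degree 2 and real coefficients as required.

p(z) = z^2 -7·z + 6.


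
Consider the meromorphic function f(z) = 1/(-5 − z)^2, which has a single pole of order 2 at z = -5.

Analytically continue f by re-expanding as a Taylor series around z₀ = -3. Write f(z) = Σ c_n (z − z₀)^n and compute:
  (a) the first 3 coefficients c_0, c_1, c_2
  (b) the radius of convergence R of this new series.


Let w = z − z₀, so z = z₀ + w.
Then -5 − z = -5 − (z₀ + w) = (-5 − z₀) − w = -2 − w.
f(z) = 1/(-2 − w)^2 = (1/(-2)^2) · (1 − w/(-2))^{−2}.
By the binomial series (1−u)^{−2} = Σ_{n≥0} C(n+1, 1) u^n for |u|<1, with u = w/(-2):
  c_n = C(n+1, 1) / (-2)^(n+2).
  c_0 = 1/(-2)^2 = 1/4.
  c_1 = 2/(-2)^3 = -1/4.
  c_2 = 3/(-2)^4 = 3/16.
The series is valid for |w/d| < 1, i.e. |z − z₀| < |d|.
Radius of convergence: R = |-5 − z₀| = |-2| = 2 (distance from z₀ to the singularity z = -5).

c_0 = 1/4, c_1 = -1/4, c_2 = 3/16; R = 2.


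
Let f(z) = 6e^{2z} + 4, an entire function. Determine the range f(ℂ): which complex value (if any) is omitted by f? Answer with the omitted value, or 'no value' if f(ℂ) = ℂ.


Little Picard bounds the complement of f(ℂ) to at most one point.
e^{2z} is never zero on ℂ, so 6·e^{2z} takes every value in ℂ ∖ {0}. Adding 4 shifts the range to ℂ ∖ {4}. Thus f omits exactly the value 4.

Omitted value: 4.


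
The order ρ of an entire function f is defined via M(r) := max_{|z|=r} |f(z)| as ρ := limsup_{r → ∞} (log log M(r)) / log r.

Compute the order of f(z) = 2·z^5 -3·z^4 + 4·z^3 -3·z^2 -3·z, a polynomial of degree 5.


|f(z)| ≤ Σ|c_k|·r^k = O(r^5) as r → ∞. Polynomial growth is O(e^{r^ε}) for every ε > 0 (since r^5/e^{r^ε} → 0), so ρ ≤ ε for all ε > 0, i.e. ρ = 0. Every nonconstant polynomial has order 0.
Therefore ρ = 0.

Order ρ = 0.


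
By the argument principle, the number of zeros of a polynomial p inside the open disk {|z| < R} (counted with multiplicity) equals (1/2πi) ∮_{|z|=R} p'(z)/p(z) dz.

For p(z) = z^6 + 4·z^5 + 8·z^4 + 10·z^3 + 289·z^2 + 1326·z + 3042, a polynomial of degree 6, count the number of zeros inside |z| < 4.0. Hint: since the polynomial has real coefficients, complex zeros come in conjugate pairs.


The zeros of p are: (3 + 3i), (3 - 3i), (-3 + 2i), (-3 - 2i), (-2 + 3i), (-2 - 3i).
Their magnitudes are: 4.243, 4.243, 3.606, 3.606, 3.606, 3.606.
Zeros with |z| < R = 4.0: (-3 + 2i), (-3 - 2i), (-2 + 3i), (-2 - 3i).
Count = 4.
By the argument principle, (1/2πi) ∮_{|z|=R} p'(z)/p(z) dz equals exactly this count.

Number of zeros inside |z| < 4.0: 4.


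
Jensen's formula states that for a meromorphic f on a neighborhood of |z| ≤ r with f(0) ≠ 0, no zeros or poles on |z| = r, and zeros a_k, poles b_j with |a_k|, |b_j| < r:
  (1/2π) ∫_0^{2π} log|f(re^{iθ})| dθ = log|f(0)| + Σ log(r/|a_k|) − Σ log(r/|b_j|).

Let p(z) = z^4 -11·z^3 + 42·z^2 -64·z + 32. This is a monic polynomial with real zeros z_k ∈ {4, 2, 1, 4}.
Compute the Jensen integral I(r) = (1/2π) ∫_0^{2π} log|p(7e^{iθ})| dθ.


Zeros: 1, 2, 4, 4; r = 7.
Inside |z| < r: 1, 2, 4, 4. Outside (|z| ≥ r): ∅.
p(0) = 32, so log|p(0)| = log(32) = 3.4657.
Apply Jensen: I(r) = log|p(0)| + Σ_k log(r/|z_k|), summed over zeros inside |z| < r.
  log(r/|z_k|) for z_k = 4: log(7/4) = 0.5596
  log(r/|z_k|) for z_k = 2: log(7/2) = 1.2528
  log(r/|z_k|) for z_k = 1: log(7/1) = 1.9459
  log(r/|z_k|) for z_k = 4: log(7/4) = 0.5596
Sum over inside zeros: 4.3179.
I(r) = log|p(0)| + (inside sum) = 3.4657 + 4.3179 = 7.7836.
Closed form (all zeros inside, monic): I(r) = n·log(r) = 4·log(7) = 7.7836. ✓

I(r) ≈ 7.7836.


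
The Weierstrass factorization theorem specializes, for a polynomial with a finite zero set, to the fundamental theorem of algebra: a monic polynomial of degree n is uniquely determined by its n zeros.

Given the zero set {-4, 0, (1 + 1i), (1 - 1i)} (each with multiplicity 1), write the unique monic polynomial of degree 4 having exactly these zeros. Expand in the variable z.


The polynomial is p(z) = ∏_{α ∈ S} (z − α), where S = {-4, 0, (1 + 1i), (1 - 1i)}.
Expanding the product yields: p(z) = z^4 + 2·z^3 -6·z^2 + 8·z.
Note conjugate pairs combine to real quadratics: (z − (1+1i))(z − (1−1i)) = z² − 2z + 2.
The resulting polynomial has degree 4 and real coefficients as required.

p(z) = z^4 + 2·z^3 -6·z^2 + 8·z.


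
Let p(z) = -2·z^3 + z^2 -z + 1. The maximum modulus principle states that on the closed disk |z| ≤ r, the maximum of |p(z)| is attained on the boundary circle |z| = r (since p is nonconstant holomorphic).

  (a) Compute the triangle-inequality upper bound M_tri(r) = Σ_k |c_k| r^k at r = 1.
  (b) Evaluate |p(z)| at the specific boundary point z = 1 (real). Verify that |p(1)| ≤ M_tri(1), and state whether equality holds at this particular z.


Coefficients: c_0 = 1, c_1 = -1, c_2 = 1, c_3 = -2. Radius r = 1.
Part (a). Triangle bound: M_tri(r) = Σ_k |c_k| r^k
  = |1|·1^0 + |-1|·1^1 + |1|·1^2 + |-2|·1^3
  = 1 + 1 + 1 + 2 = 5.
This bounds M(r) := max_{|z|=r} |p(z)| from above; equality holds iff all terms c_k z^k can be made to align in phase at a single z on |z|=r.
Part (b). At z = 1 (real, on the circle |z| = r):
  p(1) = (1)·1^0 + (-1)·1^1 + (1)·1^2 + (-2)·1^3 = -1.
  |p(1)| = 1.
Check: |p(1)| = 1 ≤ 5 = M_tri(1). ✓ Equality does not hold at z = 1 (the coefficients have mixed signs, so the terms do not all align in phase there).

M_tri(1) = 5; |p(1)| = 1; equality at z=1: no.


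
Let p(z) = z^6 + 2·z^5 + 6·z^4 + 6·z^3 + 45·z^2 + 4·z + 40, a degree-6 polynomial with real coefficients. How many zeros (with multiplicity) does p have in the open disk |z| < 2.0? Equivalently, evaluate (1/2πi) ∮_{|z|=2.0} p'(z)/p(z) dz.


The zeros of p are: (0 + 1i), (0 - 1i), (1 + 2i), (1 - 2i), (-2 + 2i), (-2 - 2i).
Their magnitudes are: 1, 1, 2.236, 2.236, 2.828, 2.828.
Zeros with |z| < R = 2.0: (0 + 1i), (0 - 1i).
Count = 2.
By the argument principle, (1/2πi) ∮_{|z|=R} p'(z)/p(z) dz equals exactly this count.

Number of zeros inside |z| < 2.0: 2.


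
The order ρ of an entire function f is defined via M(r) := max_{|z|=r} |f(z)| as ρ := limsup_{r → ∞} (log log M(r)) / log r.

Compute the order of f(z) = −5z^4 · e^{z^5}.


M(r) = max_{|z|=r} |-5|·|z|^4·|e^{z^5}| = 5·r^4 · e^{1r^5} (the factors attain their maxima compatibly on |z|=r). Then log M(r) = log 5 + 4·log r + 1r^5, dominated by the last term, so log log M(r) ~ 5·log r. The polynomial factor -5z^4 contributes only a log r term and does not affect the order. ρ = 5.
Therefore ρ = 5.

Order ρ = 5.


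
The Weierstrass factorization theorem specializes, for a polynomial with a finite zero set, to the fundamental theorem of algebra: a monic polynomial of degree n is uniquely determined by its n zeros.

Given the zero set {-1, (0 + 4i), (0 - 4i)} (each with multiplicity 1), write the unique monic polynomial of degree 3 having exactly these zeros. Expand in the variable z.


The polynomial is p(z) = ∏_{α ∈ S} (z − α), where S = {-1, (0 + 4i), (0 - 4i)}.
Expanding the product yields: p(z) = z^3 + z^2 + 16·z + 16.
Note conjugate pairs combine to real quadratics: (z − (0+4i))(z − (0−4i)) = z² + 16.
The resulting polynomial has degree 3 and real coefficients as required.

p(z) = z^3 + z^2 + 16·z + 16.


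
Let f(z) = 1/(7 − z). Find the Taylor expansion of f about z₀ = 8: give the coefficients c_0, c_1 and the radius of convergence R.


Let w = z − z₀, so z = z₀ + w.
Then 7 − z = 7 − (z₀ + w) = (7 − z₀) − w = -1 − w.
f(z) = 1/(-1 − w) = (1/(-1)) · 1/(1 − w/(-1)) = Σ_{n≥0} w^n / (-1)^(n+1).
So c_n = 1/(-1)^(n+1):
  c_0 = 1/(-1)^1 = -1.
  c_1 = 1/(-1)^2 = 1.
The series is valid for |w/d| < 1, i.e. |z − z₀| < |d|.
Radius of convergence: R = |7 − z₀| = |-1| = 1 (distance from z₀ to the singularity z = 7).

c_0 = -1, c_1 = 1; R = 1.


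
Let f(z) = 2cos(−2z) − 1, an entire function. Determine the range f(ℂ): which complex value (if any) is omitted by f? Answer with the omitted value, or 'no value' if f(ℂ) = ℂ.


Little Picard bounds the complement of f(ℂ) to at most one point.
cos is entire and surjective onto ℂ: for every w ∈ ℂ, cos(ζ) = w has a solution ζ ∈ ℂ (e.g., via the complex inverse arccos). With ζ = −2z this gives z = ζ/(-2). Then 2·cos(−2z) takes every value in 2·ℂ = ℂ, and adding -1 is a bijection of ℂ. So f is surjective and omits no value. (Note: only on the real line is cos bounded by [−1, 1].)

Omitted value: no value.


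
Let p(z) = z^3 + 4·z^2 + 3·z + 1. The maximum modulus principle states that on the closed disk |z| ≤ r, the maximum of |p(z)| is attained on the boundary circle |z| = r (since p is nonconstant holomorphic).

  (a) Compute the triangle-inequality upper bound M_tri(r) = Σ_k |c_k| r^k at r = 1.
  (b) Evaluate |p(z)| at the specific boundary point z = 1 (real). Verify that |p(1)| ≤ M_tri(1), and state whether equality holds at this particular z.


Coefficients: c_0 = 1, c_1 = 3, c_2 = 4, c_3 = 1. Radius r = 1.
Part (a). Triangle bound: M_tri(r) = Σ_k |c_k| r^k
  = |1|·1^0 + |3|·1^1 + |4|·1^2 + |1|·1^3
  = 1 + 3 + 4 + 1 = 9.
This bounds M(r) := max_{|z|=r} |p(z)| from above; equality holds iff all terms c_k z^k can be made to align in phase at a single z on |z|=r.
Part (b). At z = 1 (real, on the circle |z| = r):
  p(1) = (1)·1^0 + (3)·1^1 + (4)·1^2 + (1)·1^3 = 9.
  |p(1)| = 9.
Since all nonzero coefficients share the same sign, |p(1)| = 9 = M_tri(1); the triangle bound is attained at z = 1, so in fact M(r) = 9.

M_tri(1) = 9; |p(1)| = 9; equality at z=1: yes.


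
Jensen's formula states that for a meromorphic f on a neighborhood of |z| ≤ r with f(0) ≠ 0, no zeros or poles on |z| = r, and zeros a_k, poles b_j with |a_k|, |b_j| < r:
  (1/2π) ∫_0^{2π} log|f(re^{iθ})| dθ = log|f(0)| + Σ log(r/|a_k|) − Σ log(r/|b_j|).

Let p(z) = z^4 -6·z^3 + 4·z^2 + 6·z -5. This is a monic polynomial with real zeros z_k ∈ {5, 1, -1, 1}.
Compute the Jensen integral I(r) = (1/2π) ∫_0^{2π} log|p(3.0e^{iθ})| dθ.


Zeros: -1, 1, 1, 5; r = 3.0.
Inside |z| < r: -1, 1, 1. Outside (|z| ≥ r): 5.
p(0) = -5, so log|p(0)| = log(5) = 1.6094.
Apply Jensen: I(r) = log|p(0)| + Σ_k log(r/|z_k|), summed over zeros inside |z| < r.
  log(r/|z_k|) for z_k = 1: log(3.0/1) = 1.0986
  log(r/|z_k|) for z_k = -1: log(3.0/1) = 1.0986
  log(r/|z_k|) for z_k = 1: log(3.0/1) = 1.0986
  Outside zeros (5) contribute nothing to the Jensen sum.
Sum over inside zeros: 3.2958.
I(r) = log|p(0)| + (inside sum) = 1.6094 + 3.2958 = 4.9053.
Note: since some zeros are outside |z| ≤ r, the simplified n·log(r) form does NOT apply — only the inside zeros contribute.

I(r) ≈ 4.9053.


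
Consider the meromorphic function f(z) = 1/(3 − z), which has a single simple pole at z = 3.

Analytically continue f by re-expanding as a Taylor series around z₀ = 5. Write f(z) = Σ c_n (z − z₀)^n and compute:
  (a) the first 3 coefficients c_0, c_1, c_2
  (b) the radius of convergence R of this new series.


Let w = z − z₀, so z = z₀ + w.
Then 3 − z = 3 − (z₀ + w) = (3 − z₀) − w = -2 − w.
f(z) = 1/(-2 − w) = (1/(-2)) · 1/(1 − w/(-2)) = Σ_{n≥0} w^n / (-2)^(n+1).
So c_n = 1/(-2)^(n+1):
  c_0 = 1/(-2)^1 = -1/2.
  c_1 = 1/(-2)^2 = 1/4.
  c_2 = 1/(-2)^3 = -1/8.
The series is valid for |w/d| < 1, i.e. |z − z₀| < |d|.
Radius of convergence: R = |3 − z₀| = |-2| = 2 (distance from z₀ to the singularity z = 3).

c_0 = -1/2, c_1 = 1/4, c_2 = -1/8; R = 2.


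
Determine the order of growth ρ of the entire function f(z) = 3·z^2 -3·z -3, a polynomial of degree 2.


|f(z)| ≤ Σ|c_k|·r^k = O(r^2) as r → ∞. Polynomial growth is O(e^{r^ε}) for every ε > 0 (since r^2/e^{r^ε} → 0), so ρ ≤ ε for all ε > 0, i.e. ρ = 0. Every nonconstant polynomial has order 0.
Therefore ρ = 0.

Order ρ = 0.


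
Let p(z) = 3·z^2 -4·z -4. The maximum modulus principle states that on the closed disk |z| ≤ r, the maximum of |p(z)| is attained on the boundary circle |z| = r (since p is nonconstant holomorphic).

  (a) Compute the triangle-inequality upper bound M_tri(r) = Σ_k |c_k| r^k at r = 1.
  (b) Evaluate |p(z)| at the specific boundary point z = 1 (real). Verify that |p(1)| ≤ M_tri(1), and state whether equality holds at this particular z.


Coefficients: c_0 = -4, c_1 = -4, c_2 = 3. Radius r = 1.
Part (a). Triangle bound: M_tri(r) = Σ_k |c_k| r^k
  = |-4|·1^0 + |-4|·1^1 + |3|·1^2
  = 4 + 4 + 3 = 11.
This bounds M(r) := max_{|z|=r} |p(z)| from above; equality holds iff all terms c_k z^k can be made to align in phase at a single z on |z|=r.
Part (b). At z = 1 (real, on the circle |z| = r):
  p(1) = (-4)·1^0 + (-4)·1^1 + (3)·1^2 = -5.
  |p(1)| = 5.
Check: |p(1)| = 5 ≤ 11 = M_tri(1). ✓ Equality does not hold at z = 1 (the coefficients have mixed signs, so the terms do not all align in phase there).

M_tri(1) = 11; |p(1)| = 5; equality at z=1: no.


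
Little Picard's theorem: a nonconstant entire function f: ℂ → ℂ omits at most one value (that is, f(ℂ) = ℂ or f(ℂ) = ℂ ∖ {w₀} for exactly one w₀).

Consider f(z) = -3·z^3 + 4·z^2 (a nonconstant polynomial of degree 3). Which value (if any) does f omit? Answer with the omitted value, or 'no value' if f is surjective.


Little Picard bounds the complement of f(ℂ) to at most one point.
For every w ∈ ℂ, the equation p(z) − w = 0 is a nonconstant polynomial in z and hence has at least one root by the fundamental theorem of algebra. So p is surjective onto ℂ, omitting no value.

Omitted value: no value.


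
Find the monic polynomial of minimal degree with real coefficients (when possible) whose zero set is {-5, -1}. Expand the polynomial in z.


The polynomial is p(z) = ∏_{α ∈ S} (z − α), where S = {-5, -1}.
Expanding the product yields: p(z) = z^2 + 6·z + 5.
The resulting polynomial has degree 2 and real coefficients as required.

p(z) = z^2 + 6·z + 5.


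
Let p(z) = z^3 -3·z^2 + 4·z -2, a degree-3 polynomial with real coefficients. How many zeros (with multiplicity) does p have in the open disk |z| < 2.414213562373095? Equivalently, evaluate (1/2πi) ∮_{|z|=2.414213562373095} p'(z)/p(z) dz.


The zeros of p are: 1, (1 + 1i), (1 - 1i).
Their magnitudes are: 1, 1.414, 1.414.
Zeros with |z| < R = 2.414213562373095: 1, (1 + 1i), (1 - 1i).
Count = 3.
By the argument principle, (1/2πi) ∮_{|z|=R} p'(z)/p(z) dz equals exactly this count.

Number of zeros inside |z| < 2.414213562373095: 3.


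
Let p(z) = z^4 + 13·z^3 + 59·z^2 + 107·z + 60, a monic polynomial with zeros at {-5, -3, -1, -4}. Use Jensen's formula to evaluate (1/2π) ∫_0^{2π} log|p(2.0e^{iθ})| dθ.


Zeros: -5, -4, -3, -1; r = 2.0.
Inside |z| < r: -1. Outside (|z| ≥ r): -5, -4, -3.
p(0) = 60, so log|p(0)| = log(60) = 4.0943.
Apply Jensen: I(r) = log|p(0)| + Σ_k log(r/|z_k|), summed over zeros inside |z| < r.
  log(r/|z_k|) for z_k = -1: log(2.0/1) = 0.6931
  Outside zeros (-5, -4, -3) contribute nothing to the Jensen sum.
Sum over inside zeros: 0.6931.
I(r) = log|p(0)| + (inside sum) = 4.0943 + 0.6931 = 4.7875.
Note: since some zeros are outside |z| ≤ r, the simplified n·log(r) form does NOT apply — only the inside zeros contribute.

I(r) ≈ 4.7875.


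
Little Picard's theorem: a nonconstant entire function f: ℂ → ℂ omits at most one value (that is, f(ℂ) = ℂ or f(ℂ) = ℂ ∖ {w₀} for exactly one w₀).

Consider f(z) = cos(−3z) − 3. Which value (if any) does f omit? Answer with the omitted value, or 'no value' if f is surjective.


Little Picard bounds the complement of f(ℂ) to at most one point.
cos is entire and surjective onto ℂ: for every w ∈ ℂ, cos(ζ) = w has a solution ζ ∈ ℂ (e.g., via the complex inverse arccos). With ζ = −3z this gives z = ζ/(-3). Then 1·cos(−3z) takes every value in 1·ℂ = ℂ, and adding -3 is a bijection of ℂ. So f is surjective and omits no value. (Note: only on the real line is cos bounded by [−1, 1].)

Omitted value: no value.


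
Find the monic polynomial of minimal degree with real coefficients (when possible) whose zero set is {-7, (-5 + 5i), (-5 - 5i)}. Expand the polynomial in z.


The polynomial is p(z) = ∏_{α ∈ S} (z − α), where S = {-7, (-5 + 5i), (-5 - 5i)}.
Expanding the product yields: p(z) = z^3 + 17·z^2 + 120·z + 350.
Note conjugate pairs combine to real quadratics: (z − (-5+5i))(z − (-5−5i)) = z² + 10z + 50.
The resulting polynomial has degree 3 and real coefficients as required.

p(z) = z^3 + 17·z^2 + 120·z + 350.


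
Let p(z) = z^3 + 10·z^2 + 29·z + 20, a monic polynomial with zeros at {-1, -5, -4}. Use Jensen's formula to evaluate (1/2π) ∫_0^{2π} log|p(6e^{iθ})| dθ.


Zeros: -5, -4, -1; r = 6.
Inside |z| < r: -5, -4, -1. Outside (|z| ≥ r): ∅.
p(0) = 20, so log|p(0)| = log(20) = 2.9957.
Apply Jensen: I(r) = log|p(0)| + Σ_k log(r/|z_k|), summed over zeros inside |z| < r.
  log(r/|z_k|) for z_k = -1: log(6/1) = 1.7918
  log(r/|z_k|) for z_k = -5: log(6/5) = 0.1823
  log(r/|z_k|) for z_k = -4: log(6/4) = 0.4055
Sum over inside zeros: 2.3795.
I(r) = log|p(0)| + (inside sum) = 2.9957 + 2.3795 = 5.3753.
Closed form (all zeros inside, monic): I(r) = n·log(r) = 3·log(6) = 5.3753. ✓

I(r) ≈ 5.3753.


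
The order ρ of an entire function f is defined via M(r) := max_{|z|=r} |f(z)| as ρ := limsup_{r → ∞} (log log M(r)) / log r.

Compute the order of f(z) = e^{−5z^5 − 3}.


|e^{−5z^5 − 3}| = e^{Re(-5·z^5) + -3} ≤ e^{5|z|^5 + -3} = e^{5r^5 + -3} on |z| = r, so ρ ≤ 5. Choosing z on |z|=r so that -5·z^5 is real positive (always possible by picking arg z appropriately) gives |f(z)| = e^{5r^5 + -3}, matching the bound. The additive constant -3 does not affect log log M(r) ~ 5·log r. Hence ρ = 5.
Therefore ρ = 5.

Order ρ = 5.


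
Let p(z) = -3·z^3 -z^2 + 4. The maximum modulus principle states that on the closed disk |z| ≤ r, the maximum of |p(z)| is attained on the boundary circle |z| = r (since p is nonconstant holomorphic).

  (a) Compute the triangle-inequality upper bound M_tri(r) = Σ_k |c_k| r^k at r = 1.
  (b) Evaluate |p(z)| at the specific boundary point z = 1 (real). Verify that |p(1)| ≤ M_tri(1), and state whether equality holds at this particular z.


Coefficients: c_0 = 4, c_1 = 0, c_2 = -1, c_3 = -3. Radius r = 1.
Part (a). Triangle bound: M_tri(r) = Σ_k |c_k| r^k
  = |4|·1^0 + |0|·1^1 + |-1|·1^2 + |-3|·1^3
  = 4 + 0 + 1 + 3 = 8.
This bounds M(r) := max_{|z|=r} |p(z)| from above; equality holds iff all terms c_k z^k can be made to align in phase at a single z on |z|=r.
Part (b). At z = 1 (real, on the circle |z| = r):
  p(1) = (4)·1^0 + (0)·1^1 + (-1)·1^2 + (-3)·1^3 = 0.
  |p(1)| = 0.
Check: |p(1)| = 0 ≤ 8 = M_tri(1). ✓ Equality does not hold at z = 1 (the coefficients have mixed signs, so the terms do not all align in phase there).

M_tri(1) = 8; |p(1)| = 0; equality at z=1: no.


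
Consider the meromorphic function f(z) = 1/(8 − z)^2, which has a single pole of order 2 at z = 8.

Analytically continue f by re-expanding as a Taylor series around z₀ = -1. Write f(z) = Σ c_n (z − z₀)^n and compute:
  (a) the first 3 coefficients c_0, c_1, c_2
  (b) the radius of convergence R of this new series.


Let w = z − z₀, so z = z₀ + w.
Then 8 − z = 8 − (z₀ + w) = (8 − z₀) − w = 9 − w.
f(z) = 1/(9 − w)^2 = (1/(9)^2) · (1 − w/(9))^{−2}.
By the binomial series (1−u)^{−2} = Σ_{n≥0} C(n+1, 1) u^n for |u|<1, with u = w/(9):
  c_n = C(n+1, 1) / (9)^(n+2).
  c_0 = 1/(9)^2 = 1/81.
  c_1 = 2/(9)^3 = 2/729.
  c_2 = 3/(9)^4 = 1/2187.
The series is valid for |w/d| < 1, i.e. |z − z₀| < |d|.
Radius of convergence: R = |8 − z₀| = |9| = 9 (distance from z₀ to the singularity z = 8).

c_0 = 1/81, c_1 = 2/729, c_2 = 1/2187; R = 9.


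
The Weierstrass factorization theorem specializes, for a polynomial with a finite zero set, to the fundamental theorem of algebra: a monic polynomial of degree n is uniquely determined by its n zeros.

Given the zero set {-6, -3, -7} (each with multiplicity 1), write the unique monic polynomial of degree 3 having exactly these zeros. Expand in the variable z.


The polynomial is p(z) = ∏_{α ∈ S} (z − α), where S = {-6, -3, -7}.
Expanding the product yields: p(z) = z^3 + 16·z^2 + 81·z + 126.
The resulting polynomial has degree 3 and real coefficients as required.

p(z) = z^3 + 16·z^2 + 81·z + 126.


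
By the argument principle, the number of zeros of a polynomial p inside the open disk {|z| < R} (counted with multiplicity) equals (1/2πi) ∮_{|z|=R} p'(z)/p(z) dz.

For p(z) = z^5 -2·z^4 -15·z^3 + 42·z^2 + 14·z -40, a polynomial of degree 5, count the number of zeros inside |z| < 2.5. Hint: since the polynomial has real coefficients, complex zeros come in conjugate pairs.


The zeros of p are: (3 + 1i), (3 - 1i), -1, -4, 1.
Their magnitudes are: 3.162, 3.162, 1, 4, 1.
Zeros with |z| < R = 2.5: -1, 1.
Count = 2.
By the argument principle, (1/2πi) ∮_{|z|=R} p'(z)/p(z) dz equals exactly this count.

Number of zeros inside |z| < 2.5: 2.


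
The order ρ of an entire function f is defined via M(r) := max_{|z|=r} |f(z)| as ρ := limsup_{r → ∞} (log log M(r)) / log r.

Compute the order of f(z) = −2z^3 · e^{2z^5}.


M(r) = max_{|z|=r} |-2|·|z|^3·|e^{2z^5}| = 2·r^3 · e^{2r^5} (the factors attain their maxima compatibly on |z|=r). Then log M(r) = log 2 + 3·log r + 2r^5, dominated by the last term, so log log M(r) ~ 5·log r. The polynomial factor -2z^3 contributes only a log r term and does not affect the order. ρ = 5.
Therefore ρ = 5.

Order ρ = 5.


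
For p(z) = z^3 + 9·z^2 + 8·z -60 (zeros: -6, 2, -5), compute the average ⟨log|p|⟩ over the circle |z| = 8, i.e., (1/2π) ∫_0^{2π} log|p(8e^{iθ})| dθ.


Zeros: -6, -5, 2; r = 8.
Inside |z| < r: -6, -5, 2. Outside (|z| ≥ r): ∅.
p(0) = -60, so log|p(0)| = log(60) = 4.0943.
Apply Jensen: I(r) = log|p(0)| + Σ_k log(r/|z_k|), summed over zeros inside |z| < r.
  log(r/|z_k|) for z_k = -6: log(8/6) = 0.2877
  log(r/|z_k|) for z_k = 2: log(8/2) = 1.3863
  log(r/|z_k|) for z_k = -5: log(8/5) = 0.4700
Sum over inside zeros: 2.1440.
I(r) = log|p(0)| + (inside sum) = 4.0943 + 2.1440 = 6.2383.
Closed form (all zeros inside, monic): I(r) = n·log(r) = 3·log(8) = 6.2383. ✓

I(r) ≈ 6.2383.


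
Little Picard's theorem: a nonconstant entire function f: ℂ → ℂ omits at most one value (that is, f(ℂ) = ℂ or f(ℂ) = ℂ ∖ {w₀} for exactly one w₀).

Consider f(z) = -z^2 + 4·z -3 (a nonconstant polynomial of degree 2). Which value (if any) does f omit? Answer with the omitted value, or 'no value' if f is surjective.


Little Picard bounds the complement of f(ℂ) to at most one point.
For every w ∈ ℂ, the equation p(z) − w = 0 is a nonconstant polynomial in z and hence has at least one root by the fundamental theorem of algebra. So p is surjective onto ℂ, omitting no value.

Omitted value: no value.


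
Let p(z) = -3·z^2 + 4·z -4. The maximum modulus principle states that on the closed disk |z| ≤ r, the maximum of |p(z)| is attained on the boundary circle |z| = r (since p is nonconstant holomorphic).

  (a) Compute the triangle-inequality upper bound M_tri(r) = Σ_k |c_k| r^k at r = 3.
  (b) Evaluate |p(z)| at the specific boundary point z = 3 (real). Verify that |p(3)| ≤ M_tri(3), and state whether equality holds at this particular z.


Coefficients: c_0 = -4, c_1 = 4, c_2 = -3. Radius r = 3.
Part (a). Triangle bound: M_tri(r) = Σ_k |c_k| r^k
  = |-4|·3^0 + |4|·3^1 + |-3|·3^2
  = 4 + 12 + 27 = 43.
This bounds M(r) := max_{|z|=r} |p(z)| from above; equality holds iff all terms c_k z^k can be made to align in phase at a single z on |z|=r.
Part (b). At z = 3 (real, on the circle |z| = r):
  p(3) = (-4)·3^0 + (4)·3^1 + (-3)·3^2 = -19.
  |p(3)| = 19.
Check: |p(3)| = 19 ≤ 43 = M_tri(3). ✓ Equality does not hold at z = 3 (the coefficients have mixed signs, so the terms do not all align in phase there).

M_tri(3) = 43; |p(3)| = 19; equality at z=3: no.


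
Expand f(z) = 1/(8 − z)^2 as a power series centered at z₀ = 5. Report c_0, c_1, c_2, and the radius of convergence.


Let w = z − z₀, so z = z₀ + w.
Then 8 − z = 8 − (z₀ + w) = (8 − z₀) − w = 3 − w.
f(z) = 1/(3 − w)^2 = (1/(3)^2) · (1 − w/(3))^{−2}.
By the binomial series (1−u)^{−2} = Σ_{n≥0} C(n+1, 1) u^n for |u|<1, with u = w/(3):
  c_n = C(n+1, 1) / (3)^(n+2).
  c_0 = 1/(3)^2 = 1/9.
  c_1 = 2/(3)^3 = 2/27.
  c_2 = 3/(3)^4 = 1/27.
The series is valid for |w/d| < 1, i.e. |z − z₀| < |d|.
Radius of convergence: R = |8 − z₀| = |3| = 3 (distance from z₀ to the singularity z = 8).

c_0 = 1/9, c_1 = 2/27, c_2 = 1/27; R = 3.


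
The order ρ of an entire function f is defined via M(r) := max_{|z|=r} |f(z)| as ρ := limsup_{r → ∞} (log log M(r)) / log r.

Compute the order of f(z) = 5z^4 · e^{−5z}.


M(r) = max_{|z|=r} |5|·|z|^4·|e^{−5z}| = 5·r^4 · e^{5r^1} (the factors attain their maxima compatibly on |z|=r). Then log M(r) = log 5 + 4·log r + 5r^1, dominated by the last term, so log log M(r) ~ 1·log r. The polynomial factor 5z^4 contributes only a log r term and does not affect the order. ρ = 1.
Therefore ρ = 1.

Order ρ = 1.


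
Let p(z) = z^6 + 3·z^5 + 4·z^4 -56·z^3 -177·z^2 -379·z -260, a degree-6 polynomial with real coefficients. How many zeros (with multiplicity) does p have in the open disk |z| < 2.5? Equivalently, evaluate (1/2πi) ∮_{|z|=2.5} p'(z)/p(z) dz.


The zeros of p are: -1, (-2 + 3i), (-2 - 3i), (-1 + 2i), (-1 - 2i), 4.
Their magnitudes are: 1, 3.606, 3.606, 2.236, 2.236, 4.
Zeros with |z| < R = 2.5: -1, (-1 + 2i), (-1 - 2i).
Count = 3.
By the argument principle, (1/2πi) ∮_{|z|=R} p'(z)/p(z) dz equals exactly this count.

Number of zeros inside |z| < 2.5: 3.


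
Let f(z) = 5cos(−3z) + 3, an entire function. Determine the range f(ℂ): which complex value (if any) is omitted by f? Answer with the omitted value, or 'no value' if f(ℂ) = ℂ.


Little Picard bounds the complement of f(ℂ) to at most one point.
cos is entire and surjective onto ℂ: for every w ∈ ℂ, cos(ζ) = w has a solution ζ ∈ ℂ (e.g., via the complex inverse arccos). With ζ = −3z this gives z = ζ/(-3). Then 5·cos(−3z) takes every value in 5·ℂ = ℂ, and adding 3 is a bijection of ℂ. So f is surjective and omits no value. (Note: only on the real line is cos bounded by [−1, 1].)

Omitted value: no value.


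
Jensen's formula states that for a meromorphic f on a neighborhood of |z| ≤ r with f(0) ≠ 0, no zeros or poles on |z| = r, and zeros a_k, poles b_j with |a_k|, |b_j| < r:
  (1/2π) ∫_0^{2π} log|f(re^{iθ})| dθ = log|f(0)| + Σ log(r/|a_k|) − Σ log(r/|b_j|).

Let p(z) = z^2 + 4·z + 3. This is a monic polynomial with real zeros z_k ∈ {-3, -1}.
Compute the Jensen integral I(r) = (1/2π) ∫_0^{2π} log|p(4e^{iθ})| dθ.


Zeros: -3, -1; r = 4.
Inside |z| < r: -3, -1. Outside (|z| ≥ r): ∅.
p(0) = 3, so log|p(0)| = log(3) = 1.0986.
Apply Jensen: I(r) = log|p(0)| + Σ_k log(r/|z_k|), summed over zeros inside |z| < r.
  log(r/|z_k|) for z_k = -3: log(4/3) = 0.2877
  log(r/|z_k|) for z_k = -1: log(4/1) = 1.3863
Sum over inside zeros: 1.6740.
I(r) = log|p(0)| + (inside sum) = 1.0986 + 1.6740 = 2.7726.
Closed form (all zeros inside, monic): I(r) = n·log(r) = 2·log(4) = 2.7726. ✓

I(r) ≈ 2.7726.


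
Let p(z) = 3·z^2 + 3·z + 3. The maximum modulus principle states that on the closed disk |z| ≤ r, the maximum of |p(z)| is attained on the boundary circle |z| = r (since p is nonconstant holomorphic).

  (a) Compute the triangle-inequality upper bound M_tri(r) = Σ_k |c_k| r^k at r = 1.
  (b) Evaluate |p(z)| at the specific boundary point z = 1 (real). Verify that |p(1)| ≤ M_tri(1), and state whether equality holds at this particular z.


Coefficients: c_0 = 3, c_1 = 3, c_2 = 3. Radius r = 1.
Part (a). Triangle bound: M_tri(r) = Σ_k |c_k| r^k
  = |3|·1^0 + |3|·1^1 + |3|·1^2
  = 3 + 3 + 3 = 9.
This bounds M(r) := max_{|z|=r} |p(z)| from above; equality holds iff all terms c_k z^k can be made to align in phase at a single z on |z|=r.
Part (b). At z = 1 (real, on the circle |z| = r):
  p(1) = (3)·1^0 + (3)·1^1 + (3)·1^2 = 9.
  |p(1)| = 9.
Since all nonzero coefficients share the same sign, |p(1)| = 9 = M_tri(1); the triangle bound is attained at z = 1, so in fact M(r) = 9.

M_tri(1) = 9; |p(1)| = 9; equality at z=1: yes.


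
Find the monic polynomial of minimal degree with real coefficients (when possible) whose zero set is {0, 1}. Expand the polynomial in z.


The polynomial is p(z) = ∏_{α ∈ S} (z − α), where S = {0, 1}.
Expanding the product yields: p(z) = z^2 -z.
The resulting polynomial has degree 2 and real coefficients as required.

p(z) = z^2 -z.


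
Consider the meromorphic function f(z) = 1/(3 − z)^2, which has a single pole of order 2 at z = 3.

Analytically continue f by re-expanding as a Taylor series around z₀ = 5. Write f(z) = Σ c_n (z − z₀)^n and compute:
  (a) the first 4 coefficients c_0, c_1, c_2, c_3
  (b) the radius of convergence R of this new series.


Let w = z − z₀, so z = z₀ + w.
Then 3 − z = 3 − (z₀ + w) = (3 − z₀) − w = -2 − w.
f(z) = 1/(-2 − w)^2 = (1/(-2)^2) · (1 − w/(-2))^{−2}.
By the binomial series (1−u)^{−2} = Σ_{n≥0} C(n+1, 1) u^n for |u|<1, with u = w/(-2):
  c_n = C(n+1, 1) / (-2)^(n+2).
  c_0 = 1/(-2)^2 = 1/4.
  c_1 = 2/(-2)^3 = -1/4.
  c_2 = 3/(-2)^4 = 3/16.
  c_3 = 4/(-2)^5 = -1/8.
The series is valid for |w/d| < 1, i.e. |z − z₀| < |d|.
Radius of convergence: R = |3 − z₀| = |-2| = 2 (distance from z₀ to the singularity z = 3).

c_0 = 1/4, c_1 = -1/4, c_2 = 3/16, c_3 = -1/8; R = 2.


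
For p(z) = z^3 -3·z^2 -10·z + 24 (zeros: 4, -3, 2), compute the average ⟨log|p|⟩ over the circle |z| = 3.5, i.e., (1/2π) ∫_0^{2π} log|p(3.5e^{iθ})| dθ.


Zeros: -3, 2, 4; r = 3.5.
Inside |z| < r: -3, 2. Outside (|z| ≥ r): 4.
p(0) = 24, so log|p(0)| = log(24) = 3.1781.
Apply Jensen: I(r) = log|p(0)| + Σ_k log(r/|z_k|), summed over zeros inside |z| < r.
  log(r/|z_k|) for z_k = -3: log(3.5/3) = 0.1542
  log(r/|z_k|) for z_k = 2: log(3.5/2) = 0.5596
  Outside zeros (4) contribute nothing to the Jensen sum.
Sum over inside zeros: 0.7138.
I(r) = log|p(0)| + (inside sum) = 3.1781 + 0.7138 = 3.8918.
Note: since some zeros are outside |z| ≤ r, the simplified n·log(r) form does NOT apply — only the inside zeros contribute.

I(r) ≈ 3.8918.
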